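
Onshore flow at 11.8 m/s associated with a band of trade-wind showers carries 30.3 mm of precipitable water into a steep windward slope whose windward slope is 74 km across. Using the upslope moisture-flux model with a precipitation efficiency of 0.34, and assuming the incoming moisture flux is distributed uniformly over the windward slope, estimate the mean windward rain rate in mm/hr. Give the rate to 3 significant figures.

R ≈ 5.91 mm/hr

Incoming column moisture flux per unit ridge length: F = V × PW = 11.8 × 30.3 = 357.54 mm·m/s.
Spread over the 74 km slope with efficiency ε = 0.34: R = ε·F/W = 0.34 × 357.54 / 74000 m = 1.643e-03 mm/s.
R = 1.643e-03 × 3600 = 5.91 mm/hr.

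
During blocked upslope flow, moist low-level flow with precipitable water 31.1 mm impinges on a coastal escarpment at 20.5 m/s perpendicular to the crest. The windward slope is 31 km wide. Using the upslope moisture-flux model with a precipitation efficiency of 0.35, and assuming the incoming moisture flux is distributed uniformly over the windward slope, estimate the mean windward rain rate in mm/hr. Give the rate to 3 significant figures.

R ≈ 25.9 mm/hr

Incoming column moisture flux per unit ridge length: F = V × PW = 20.5 × 31.1 = 637.55 mm·m/s.
Spread over the 31 km slope with efficiency ε = 0.35: R = ε·F/W = 0.35 × 637.55 / 31000 m = 7.198e-03 mm/s.
R = 7.198e-03 × 3600 = 25.9 mm/hr.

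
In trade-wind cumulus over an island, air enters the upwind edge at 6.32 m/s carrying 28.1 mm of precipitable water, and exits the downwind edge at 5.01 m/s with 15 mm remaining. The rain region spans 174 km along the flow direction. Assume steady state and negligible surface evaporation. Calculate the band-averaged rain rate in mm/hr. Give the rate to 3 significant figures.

Column moisture flux per unit crosswind length is F = V × PW.
Inflow: F_in = 6.32 × 28.1 = 177.592 mm·m/s
Outflow: F_out = 5.01 × 15 = 75.15 mm·m/s
Steady-state rate R = (F_in − F_out)/L = (177.592 − 75.15) / 174000 m = 5.887e-04 mm/s.
R = 5.887e-04 × 3600 = 2.12 mm/hr.

R ≈ 2.12 mm/hr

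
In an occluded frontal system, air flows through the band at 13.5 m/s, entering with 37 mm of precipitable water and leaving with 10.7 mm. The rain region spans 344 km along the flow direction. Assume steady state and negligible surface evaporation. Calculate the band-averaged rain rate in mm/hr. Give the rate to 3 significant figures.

R ≈ 3.72 mm/hr

Column moisture flux per unit crosswind length is F = V × PW.
Inflow: F_in = 13.5 × 37 = 499.5 mm·m/s
Outflow: F_out = 13.5 × 10.7 = 144.45 mm·m/s
Steady-state rate R = (F_in − F_out)/L = (499.5 − 144.45) / 344000 m = 1.032e-03 mm/s.
R = 1.032e-03 × 3600 = 3.72 mm/hr.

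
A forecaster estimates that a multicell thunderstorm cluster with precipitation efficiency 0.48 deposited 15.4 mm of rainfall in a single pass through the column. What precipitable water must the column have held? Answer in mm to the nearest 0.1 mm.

PW ≈ 32.1 mm

PW = rainfall / ε = 15.4 / 0.48 = 32.1 mm.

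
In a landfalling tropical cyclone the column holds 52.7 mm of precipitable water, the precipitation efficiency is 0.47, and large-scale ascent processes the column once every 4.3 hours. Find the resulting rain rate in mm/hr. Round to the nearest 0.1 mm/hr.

R ≈ 5.8 mm/hr

Each overturning extracts ε × PW = 0.47 × 52.7 = 24.769 mm.
Rate = ε·PW / τ = 24.769 / 4.3 h = 5.8 mm/hr.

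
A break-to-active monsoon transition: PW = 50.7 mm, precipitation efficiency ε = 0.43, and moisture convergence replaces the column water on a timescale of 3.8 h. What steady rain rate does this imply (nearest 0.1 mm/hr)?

Each overturning extracts ε × PW = 0.43 × 50.7 = 21.801 mm.
Rate = ε·PW / τ = 21.801 / 3.8 h = 5.7 mm/hr.

R ≈ 5.7 mm/hr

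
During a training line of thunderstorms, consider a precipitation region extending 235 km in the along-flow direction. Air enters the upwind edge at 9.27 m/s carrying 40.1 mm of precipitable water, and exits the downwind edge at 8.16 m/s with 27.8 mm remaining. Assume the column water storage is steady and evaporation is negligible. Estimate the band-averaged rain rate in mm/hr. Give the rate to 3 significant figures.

Column moisture flux per unit crosswind length is F = V × PW.
Inflow: F_in = 9.27 × 40.1 = 371.727 mm·m/s
Outflow: F_out = 8.16 × 27.8 = 226.848 mm·m/s
Steady-state rate R = (F_in − F_out)/L = (371.727 − 226.848) / 235000 m = 6.165e-04 mm/s.
R = 6.165e-04 × 3600 = 2.22 mm/hr.

R ≈ 2.22 mm/hr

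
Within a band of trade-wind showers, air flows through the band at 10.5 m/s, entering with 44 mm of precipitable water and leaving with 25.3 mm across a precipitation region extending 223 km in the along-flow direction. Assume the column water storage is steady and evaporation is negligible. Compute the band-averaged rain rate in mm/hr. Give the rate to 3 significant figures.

Column moisture flux per unit crosswind length is F = V × PW.
Inflow: F_in = 10.5 × 44 = 462 mm·m/s
Outflow: F_out = 10.5 × 25.3 = 265.65 mm·m/s
Steady-state rate R = (F_in − F_out)/L = (462 − 265.65) / 223000 m = 8.805e-04 mm/s.
R = 8.805e-04 × 3600 = 3.17 mm/hr.

R ≈ 3.17 mm/hr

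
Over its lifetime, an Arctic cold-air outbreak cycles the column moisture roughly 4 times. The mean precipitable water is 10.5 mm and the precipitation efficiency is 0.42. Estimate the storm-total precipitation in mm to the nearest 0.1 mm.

Each cycle deposits ε × PW = 0.42 × 10.5 = 4.41 mm.
Over 4 cycles: 4 × 4.41 = 17.6 mm.

precipitation ≈ 17.6 mm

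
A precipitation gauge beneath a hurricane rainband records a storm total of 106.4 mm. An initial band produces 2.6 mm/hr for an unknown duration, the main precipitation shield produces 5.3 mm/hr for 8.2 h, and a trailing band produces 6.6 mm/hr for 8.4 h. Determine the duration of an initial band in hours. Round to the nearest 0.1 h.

Known phases: 5.3 × 8.2 + 6.6 × 8.4 = 43.46 + 55.44 = 98.9 mm.
Remaining depth = 106.4 − 98.9 = 7.5 mm.
Duration = 7.5 / 2.6 = 2.9 h.

duration ≈ 2.9 h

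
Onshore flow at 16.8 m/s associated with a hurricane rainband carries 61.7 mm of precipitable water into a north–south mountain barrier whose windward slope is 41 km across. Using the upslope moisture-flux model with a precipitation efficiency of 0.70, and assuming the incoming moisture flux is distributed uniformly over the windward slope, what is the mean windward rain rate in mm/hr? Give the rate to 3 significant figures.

R ≈ 63.7 mm/hr

Incoming column moisture flux per unit ridge length: F = V × PW = 16.8 × 61.7 = 1036.56 mm·m/s.
Spread over the 41 km slope with efficiency ε = 0.70: R = ε·F/W = 0.70 × 1036.56 / 41000 m = 1.770e-02 mm/s.
R = 1.770e-02 × 3600 = 63.7 mm/hr.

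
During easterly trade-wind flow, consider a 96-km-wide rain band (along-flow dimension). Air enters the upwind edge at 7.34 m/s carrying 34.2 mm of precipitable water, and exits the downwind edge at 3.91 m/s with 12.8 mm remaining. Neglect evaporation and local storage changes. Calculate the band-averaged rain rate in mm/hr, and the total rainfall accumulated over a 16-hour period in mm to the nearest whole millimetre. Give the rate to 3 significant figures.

Column moisture flux per unit crosswind length is F = V × PW.
Inflow: F_in = 7.34 × 34.2 = 251.028 mm·m/s
Outflow: F_out = 3.91 × 12.8 = 50.048 mm·m/s
Steady-state rate R = (F_in − F_out)/L = (251.028 − 50.048) / 96000 m = 2.094e-03 mm/s.
R = 2.094e-03 × 3600 = 7.54 mm/hr.
Over 16 h: total = 7.54 × 16 = 120.64 ≈ 121 mm.

R ≈ 7.54 mm/hr; total ≈ 121 mm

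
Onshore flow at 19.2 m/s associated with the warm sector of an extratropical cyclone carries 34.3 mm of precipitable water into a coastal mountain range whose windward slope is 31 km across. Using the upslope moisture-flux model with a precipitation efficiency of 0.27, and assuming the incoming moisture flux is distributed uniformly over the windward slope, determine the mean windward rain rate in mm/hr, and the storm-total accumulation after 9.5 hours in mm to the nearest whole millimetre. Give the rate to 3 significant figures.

R ≈ 20.6 mm/hr; total ≈ 196 mm

Incoming column moisture flux per unit ridge length: F = V × PW = 19.2 × 34.3 = 658.56 mm·m/s.
Spread over the 31 km slope with efficiency ε = 0.27: R = ε·F/W = 0.27 × 658.56 / 31000 m = 5.736e-03 mm/s.
R = 5.736e-03 × 3600 = 20.6 mm/hr.
Over 9.5 h: total = 20.6 × 9.5 = 195.7 ≈ 196 mm.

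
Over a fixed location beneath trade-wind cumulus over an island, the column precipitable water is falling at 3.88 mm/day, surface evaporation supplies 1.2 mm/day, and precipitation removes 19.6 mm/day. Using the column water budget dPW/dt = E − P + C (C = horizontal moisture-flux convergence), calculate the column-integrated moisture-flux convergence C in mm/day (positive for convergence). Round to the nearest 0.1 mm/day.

C ≈ 14.5 mm/day

dPW/dt = -3.88 mm/day.
C = dPW/dt − E + P = (-3.88) − 1.2 + 19.6 = 14.5 mm/day.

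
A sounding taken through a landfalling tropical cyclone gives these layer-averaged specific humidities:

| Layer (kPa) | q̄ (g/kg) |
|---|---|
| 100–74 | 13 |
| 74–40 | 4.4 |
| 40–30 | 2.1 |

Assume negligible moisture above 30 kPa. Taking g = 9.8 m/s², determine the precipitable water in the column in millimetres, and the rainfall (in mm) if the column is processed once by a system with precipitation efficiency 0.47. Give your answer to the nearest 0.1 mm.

PW ≈ 51.9 mm; rainfall ≈ 24.4 mm

Precipitable water is the column-integrated vapour mass per unit area: PW = (1/g) Σ q̄ Δp, with q in kg/kg and Δp in Pa (1 kg/m² of water = 1 mm).
Layer 100–74 kPa: Δp = 260 hPa = 26000 Pa, q̄ = 0.013 kg/kg → 0.013 × 26000 / 9.8 = 34.49 mm
Layer 74–40 kPa: Δp = 340 hPa = 34000 Pa, q̄ = 0.0044 kg/kg → 0.0044 × 34000 / 9.8 = 15.27 mm
Layer 40–30 kPa: Δp = 100 hPa = 10000 Pa, q̄ = 0.0021 kg/kg → 0.0021 × 10000 / 9.8 = 2.14 mm
PW = 34.49 + 15.27 + 2.14 = 51.90 ≈ 51.9 mm.
Rainfall = ε × PW = 0.47 × 51.9 = 24.4 mm.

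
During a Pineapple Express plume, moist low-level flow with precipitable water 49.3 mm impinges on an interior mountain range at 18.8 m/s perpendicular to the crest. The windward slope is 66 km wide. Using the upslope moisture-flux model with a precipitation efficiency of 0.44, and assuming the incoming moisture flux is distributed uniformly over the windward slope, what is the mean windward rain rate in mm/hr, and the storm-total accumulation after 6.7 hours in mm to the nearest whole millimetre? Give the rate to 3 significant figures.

Incoming column moisture flux per unit ridge length: F = V × PW = 18.8 × 49.3 = 926.84 mm·m/s.
Spread over the 66 km slope with efficiency ε = 0.44: R = ε·F/W = 0.44 × 926.84 / 66000 m = 6.179e-03 mm/s.
R = 6.179e-03 × 3600 = 22.2 mm/hr.
Over 6.7 h: total = 22.2 × 6.7 = 148.74 ≈ 149 mm.

R ≈ 22.2 mm/hr; total ≈ 149 mm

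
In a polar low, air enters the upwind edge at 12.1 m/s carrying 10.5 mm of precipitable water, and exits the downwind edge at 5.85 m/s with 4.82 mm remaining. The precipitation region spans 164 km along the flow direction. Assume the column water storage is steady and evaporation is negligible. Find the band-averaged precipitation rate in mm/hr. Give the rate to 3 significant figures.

R ≈ 2.17 mm/hr

Column moisture flux per unit crosswind length is F = V × PW.
Inflow: F_in = 12.1 × 10.5 = 127.05 mm·m/s
Outflow: F_out = 5.85 × 4.82 = 28.197 mm·m/s
Steady-state rate R = (F_in − F_out)/L = (127.05 − 28.197) / 164000 m = 6.028e-04 mm/s.
R = 6.028e-04 × 3600 = 2.17 mm/hr.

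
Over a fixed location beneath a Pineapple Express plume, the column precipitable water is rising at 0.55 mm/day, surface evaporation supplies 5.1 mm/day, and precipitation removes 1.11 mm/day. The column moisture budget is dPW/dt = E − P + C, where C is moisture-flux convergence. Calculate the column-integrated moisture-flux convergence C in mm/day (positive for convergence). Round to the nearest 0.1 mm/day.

C ≈ -3.4 mm/day

dPW/dt = +0.55 mm/day.
C = dPW/dt − E + P = (+0.55) − 5.1 + 1.11 = -3.4 mm/day.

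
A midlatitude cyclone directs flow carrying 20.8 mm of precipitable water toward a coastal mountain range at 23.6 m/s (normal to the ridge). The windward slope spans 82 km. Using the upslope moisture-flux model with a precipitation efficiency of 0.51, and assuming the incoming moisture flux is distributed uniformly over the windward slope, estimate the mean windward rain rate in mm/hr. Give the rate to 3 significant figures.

Incoming column moisture flux per unit ridge length: F = V × PW = 23.6 × 20.8 = 490.88 mm·m/s.
Spread over the 82 km slope with efficiency ε = 0.51: R = ε·F/W = 0.51 × 490.88 / 82000 m = 3.053e-03 mm/s.
R = 3.053e-03 × 3600 = 11.0 mm/hr.

R ≈ 11.0 mm/hr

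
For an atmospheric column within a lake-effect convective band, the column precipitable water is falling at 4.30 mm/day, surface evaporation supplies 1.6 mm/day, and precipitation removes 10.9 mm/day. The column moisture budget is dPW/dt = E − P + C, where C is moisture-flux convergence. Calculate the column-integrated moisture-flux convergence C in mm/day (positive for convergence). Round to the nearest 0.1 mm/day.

dPW/dt = -4.30 mm/day.
C = dPW/dt − E + P = (-4.30) − 1.6 + 10.9 = 5.0 mm/day.

C ≈ 5.0 mm/day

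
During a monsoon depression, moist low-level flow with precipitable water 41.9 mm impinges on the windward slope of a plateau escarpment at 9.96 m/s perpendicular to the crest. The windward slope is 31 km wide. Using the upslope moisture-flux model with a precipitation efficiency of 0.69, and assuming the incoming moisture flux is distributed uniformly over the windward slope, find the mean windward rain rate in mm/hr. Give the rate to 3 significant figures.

Incoming column moisture flux per unit ridge length: F = V × PW = 9.96 × 41.9 = 417.324 mm·m/s.
Spread over the 31 km slope with efficiency ε = 0.69: R = ε·F/W = 0.69 × 417.324 / 31000 m = 9.289e-03 mm/s.
R = 9.289e-03 × 3600 = 33.4 mm/hr.

R ≈ 33.4 mm/hr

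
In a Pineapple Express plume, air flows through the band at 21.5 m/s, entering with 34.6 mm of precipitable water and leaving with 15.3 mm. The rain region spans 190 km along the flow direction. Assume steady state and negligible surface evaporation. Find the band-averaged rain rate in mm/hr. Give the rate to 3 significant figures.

R ≈ 7.86 mm/hr

Column moisture flux per unit crosswind length is F = V × PW.
Inflow: F_in = 21.5 × 34.6 = 743.9 mm·m/s
Outflow: F_out = 21.5 × 15.3 = 328.95 mm·m/s
Steady-state rate R = (F_in − F_out)/L = (743.9 − 328.95) / 190000 m = 2.184e-03 mm/s.
R = 2.184e-03 × 3600 = 7.86 mm/hr.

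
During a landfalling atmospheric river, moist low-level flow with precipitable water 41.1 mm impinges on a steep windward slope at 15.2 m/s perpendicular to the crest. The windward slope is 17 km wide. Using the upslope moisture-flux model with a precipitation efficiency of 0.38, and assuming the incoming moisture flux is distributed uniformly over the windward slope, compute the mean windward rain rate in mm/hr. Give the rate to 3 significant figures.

Incoming column moisture flux per unit ridge length: F = V × PW = 15.2 × 41.1 = 624.72 mm·m/s.
Spread over the 17 km slope with efficiency ε = 0.38: R = ε·F/W = 0.38 × 624.72 / 17000 m = 1.396e-02 mm/s.
R = 1.396e-02 × 3600 = 50.3 mm/hr.

R ≈ 50.3 mm/hr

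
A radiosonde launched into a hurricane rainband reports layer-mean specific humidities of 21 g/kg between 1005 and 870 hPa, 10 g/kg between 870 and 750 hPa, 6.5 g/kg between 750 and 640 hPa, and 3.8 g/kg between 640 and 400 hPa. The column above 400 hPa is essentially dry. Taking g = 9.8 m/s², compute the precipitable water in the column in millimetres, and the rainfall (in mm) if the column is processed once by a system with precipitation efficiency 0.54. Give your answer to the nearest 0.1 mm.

PW ≈ 57.8 mm; rainfall ≈ 31.2 mm

Precipitable water is the column-integrated vapour mass per unit area: PW = (1/g) Σ q̄ Δp, with q in kg/kg and Δp in Pa (1 kg/m² of water = 1 mm).
Layer 1005–870 hPa: Δp = 135 hPa = 13500 Pa, q̄ = 0.021 kg/kg → 0.021 × 13500 / 9.8 = 28.93 mm
Layer 870–750 hPa: Δp = 120 hPa = 12000 Pa, q̄ = 0.01 kg/kg → 0.01 × 12000 / 9.8 = 12.24 mm
Layer 750–640 hPa: Δp = 110 hPa = 11000 Pa, q̄ = 0.0065 kg/kg → 0.0065 × 11000 / 9.8 = 7.30 mm
Layer 640–400 hPa: Δp = 240 hPa = 24000 Pa, q̄ = 0.0038 kg/kg → 0.0038 × 24000 / 9.8 = 9.31 mm
PW = 28.93 + 12.24 + 7.30 + 9.31 = 57.78 ≈ 57.8 mm.
Rainfall = ε × PW = 0.54 × 57.8 = 31.2 mm.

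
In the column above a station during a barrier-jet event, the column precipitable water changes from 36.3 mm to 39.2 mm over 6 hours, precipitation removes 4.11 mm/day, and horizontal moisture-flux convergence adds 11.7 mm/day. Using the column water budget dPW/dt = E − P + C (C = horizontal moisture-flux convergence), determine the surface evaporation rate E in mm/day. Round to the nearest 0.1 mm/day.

E ≈ 4.0 mm/day

dPW/dt = (39.2 − 36.3) mm / (6/24 day) = +11.600 mm/day.
E = dPW/dt + P − C = (+11.600) + 4.11 − (11.7) = 4.0 mm/day.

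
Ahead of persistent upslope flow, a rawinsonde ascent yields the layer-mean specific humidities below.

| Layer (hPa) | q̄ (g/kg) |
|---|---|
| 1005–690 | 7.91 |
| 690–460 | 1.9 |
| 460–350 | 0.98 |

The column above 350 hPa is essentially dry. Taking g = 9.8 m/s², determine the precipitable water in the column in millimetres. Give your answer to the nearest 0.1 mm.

PW ≈ 31.0 mm

Precipitable water is the column-integrated vapour mass per unit area: PW = (1/g) Σ q̄ Δp, with q in kg/kg and Δp in Pa (1 kg/m² of water = 1 mm).
Layer 1005–690 hPa: Δp = 315 hPa = 31500 Pa, q̄ = 0.00791 kg/kg → 0.00791 × 31500 / 9.8 = 25.43 mm
Layer 690–460 hPa: Δp = 230 hPa = 23000 Pa, q̄ = 0.0019 kg/kg → 0.0019 × 23000 / 9.8 = 4.46 mm
Layer 460–350 hPa: Δp = 110 hPa = 11000 Pa, q̄ = 0.00098 kg/kg → 0.00098 × 11000 / 9.8 = 1.10 mm
PW = 25.43 + 4.46 + 1.10 = 30.99 ≈ 31.0 mm.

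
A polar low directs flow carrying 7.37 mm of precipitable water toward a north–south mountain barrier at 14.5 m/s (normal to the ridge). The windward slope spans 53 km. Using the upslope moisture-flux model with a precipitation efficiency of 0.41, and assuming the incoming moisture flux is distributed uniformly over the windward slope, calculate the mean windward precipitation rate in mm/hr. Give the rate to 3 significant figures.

Incoming column moisture flux per unit ridge length: F = V × PW = 14.5 × 7.37 = 106.865 mm·m/s.
Spread over the 53 km slope with efficiency ε = 0.41: R = ε·F/W = 0.41 × 106.865 / 53000 m = 8.267e-04 mm/s.
R = 8.267e-04 × 3600 = 2.98 mm/hr.

R ≈ 2.98 mm/hr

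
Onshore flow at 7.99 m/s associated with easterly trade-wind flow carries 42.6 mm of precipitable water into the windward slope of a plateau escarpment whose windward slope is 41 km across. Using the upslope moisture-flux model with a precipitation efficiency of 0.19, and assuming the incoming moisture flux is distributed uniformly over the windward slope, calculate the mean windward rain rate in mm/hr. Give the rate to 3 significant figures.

R ≈ 5.68 mm/hr

Incoming column moisture flux per unit ridge length: F = V × PW = 7.99 × 42.6 = 340.374 mm·m/s.
Spread over the 41 km slope with efficiency ε = 0.19: R = ε·F/W = 0.19 × 340.374 / 41000 m = 1.577e-03 mm/s.
R = 1.577e-03 × 3600 = 5.68 mm/hr.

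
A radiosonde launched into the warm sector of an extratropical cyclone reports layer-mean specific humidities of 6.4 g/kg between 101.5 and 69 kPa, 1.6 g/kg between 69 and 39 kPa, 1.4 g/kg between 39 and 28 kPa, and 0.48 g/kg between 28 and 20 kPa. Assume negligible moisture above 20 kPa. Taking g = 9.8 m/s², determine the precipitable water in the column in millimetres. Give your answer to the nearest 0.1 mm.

PW ≈ 28.1 mm

Precipitable water is the column-integrated vapour mass per unit area: PW = (1/g) Σ q̄ Δp, with q in kg/kg and Δp in Pa (1 kg/m² of water = 1 mm).
Layer 101.5–69 kPa: Δp = 325 hPa = 32500 Pa, q̄ = 0.0064 kg/kg → 0.0064 × 32500 / 9.8 = 21.22 mm
Layer 69–39 kPa: Δp = 300 hPa = 30000 Pa, q̄ = 0.0016 kg/kg → 0.0016 × 30000 / 9.8 = 4.90 mm
Layer 39–28 kPa: Δp = 110 hPa = 11000 Pa, q̄ = 0.0014 kg/kg → 0.0014 × 11000 / 9.8 = 1.57 mm
Layer 28–20 kPa: Δp = 80 hPa = 8000 Pa, q̄ = 0.00048 kg/kg → 0.00048 × 8000 / 9.8 = 0.39 mm
PW = 21.22 + 4.90 + 1.57 + 0.39 = 28.08 ≈ 28.1 mm.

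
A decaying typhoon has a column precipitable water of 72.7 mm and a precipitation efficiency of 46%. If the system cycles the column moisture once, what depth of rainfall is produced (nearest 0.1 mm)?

Rainfall = ε × PW = 0.46 × 72.7 = 33.4 mm.

rainfall ≈ 33.4 mm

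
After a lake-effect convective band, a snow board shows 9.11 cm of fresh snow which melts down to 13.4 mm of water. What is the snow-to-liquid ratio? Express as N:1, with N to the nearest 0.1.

ratio ≈ 6.8

Ratio = snow depth / SWE = 91.1 mm / 13.4 mm = 6.8, i.e. 6.8:1.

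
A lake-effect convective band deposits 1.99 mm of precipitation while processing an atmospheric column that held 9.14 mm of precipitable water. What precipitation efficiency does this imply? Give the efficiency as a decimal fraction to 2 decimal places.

ε ≈ 0.22

ε = precipitation / PW = 1.99 / 9.14 = 0.22.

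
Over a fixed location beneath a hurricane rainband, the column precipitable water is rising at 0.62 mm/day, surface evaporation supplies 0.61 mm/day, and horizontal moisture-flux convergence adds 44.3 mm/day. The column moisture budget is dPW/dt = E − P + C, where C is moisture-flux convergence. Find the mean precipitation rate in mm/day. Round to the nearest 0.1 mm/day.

dPW/dt = +0.62 mm/day.
P = E + C − dPW/dt = 0.61 + (44.3) − (+0.62) = 44.3 mm/day.

P ≈ 44.3 mm/day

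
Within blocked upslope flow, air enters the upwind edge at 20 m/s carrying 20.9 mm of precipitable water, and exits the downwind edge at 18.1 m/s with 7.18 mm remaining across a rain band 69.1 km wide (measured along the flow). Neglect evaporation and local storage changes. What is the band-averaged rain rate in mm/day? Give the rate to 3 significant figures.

Column moisture flux per unit crosswind length is F = V × PW.
Inflow: F_in = 20 × 20.9 = 418 mm·m/s
Outflow: F_out = 18.1 × 7.18 = 129.958 mm·m/s
Steady-state rate R = (F_in − F_out)/L = (418 − 129.958) / 69100 m = 4.168e-03 mm/s.
R = 4.168e-03 × 3600 × 24 = 360 mm/day.

R ≈ 360 mm/day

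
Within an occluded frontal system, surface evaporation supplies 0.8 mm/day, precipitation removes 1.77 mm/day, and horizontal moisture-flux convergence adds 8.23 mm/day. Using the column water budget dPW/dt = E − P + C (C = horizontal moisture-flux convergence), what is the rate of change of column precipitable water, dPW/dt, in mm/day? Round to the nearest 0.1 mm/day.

dPW/dt ≈ 7.3 mm/day

dPW/dt = E − P + C = 0.8 − 1.77 + (8.23) = 7.3 mm/day.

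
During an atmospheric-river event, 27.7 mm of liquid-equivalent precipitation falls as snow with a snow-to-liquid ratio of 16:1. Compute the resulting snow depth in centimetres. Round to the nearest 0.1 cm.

Snow depth = liquid × ratio = 27.7 mm × 16 = 443.2 mm = 44.3 cm.

snow depth ≈ 44.3 cm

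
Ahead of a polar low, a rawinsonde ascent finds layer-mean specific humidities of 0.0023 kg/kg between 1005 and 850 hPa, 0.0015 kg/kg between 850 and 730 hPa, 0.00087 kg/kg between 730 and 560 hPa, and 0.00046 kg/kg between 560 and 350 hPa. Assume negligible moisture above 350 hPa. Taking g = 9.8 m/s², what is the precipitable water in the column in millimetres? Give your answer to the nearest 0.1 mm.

Precipitable water is the column-integrated vapour mass per unit area: PW = (1/g) Σ q̄ Δp, with q in kg/kg and Δp in Pa (1 kg/m² of water = 1 mm).
Layer 1005–850 hPa: Δp = 155 hPa = 15500 Pa, q̄ = 0.0023 kg/kg → 0.0023 × 15500 / 9.8 = 3.64 mm
Layer 850–730 hPa: Δp = 120 hPa = 12000 Pa, q̄ = 0.0015 kg/kg → 0.0015 × 12000 / 9.8 = 1.84 mm
Layer 730–560 hPa: Δp = 170 hPa = 17000 Pa, q̄ = 0.00087 kg/kg → 0.00087 × 17000 / 9.8 = 1.51 mm
Layer 560–350 hPa: Δp = 210 hPa = 21000 Pa, q̄ = 0.00046 kg/kg → 0.00046 × 21000 / 9.8 = 0.99 mm
PW = 3.64 + 1.84 + 1.51 + 0.99 = 7.98 ≈ 8.0 mm.

PW ≈ 8.0 mm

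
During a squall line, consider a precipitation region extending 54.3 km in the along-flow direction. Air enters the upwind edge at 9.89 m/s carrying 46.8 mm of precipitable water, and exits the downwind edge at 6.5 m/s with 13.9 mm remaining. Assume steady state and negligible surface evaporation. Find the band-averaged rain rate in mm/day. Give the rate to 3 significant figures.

R ≈ 593 mm/day

Column moisture flux per unit crosswind length is F = V × PW.
Inflow: F_in = 9.89 × 46.8 = 462.852 mm·m/s
Outflow: F_out = 6.5 × 13.9 = 90.35 mm·m/s
Steady-state rate R = (F_in − F_out)/L = (462.852 − 90.35) / 54300 m = 6.860e-03 mm/s.
R = 6.860e-03 × 3600 × 24 = 593 mm/day.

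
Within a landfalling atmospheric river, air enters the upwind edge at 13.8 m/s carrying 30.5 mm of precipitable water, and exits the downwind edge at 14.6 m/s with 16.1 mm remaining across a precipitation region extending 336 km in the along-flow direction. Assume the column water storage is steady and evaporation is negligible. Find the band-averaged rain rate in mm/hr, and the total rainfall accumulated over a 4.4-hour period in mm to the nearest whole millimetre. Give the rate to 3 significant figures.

R ≈ 1.99 mm/hr; total ≈ 9 mm

Column moisture flux per unit crosswind length is F = V × PW.
Inflow: F_in = 13.8 × 30.5 = 420.9 mm·m/s
Outflow: F_out = 14.6 × 16.1 = 235.06 mm·m/s
Steady-state rate R = (F_in − F_out)/L = (420.9 − 235.06) / 336000 m = 5.531e-04 mm/s.
R = 5.531e-04 × 3600 = 1.99 mm/hr.
Over 4.4 h: total = 1.99 × 4.4 = 8.756 ≈ 9 mm.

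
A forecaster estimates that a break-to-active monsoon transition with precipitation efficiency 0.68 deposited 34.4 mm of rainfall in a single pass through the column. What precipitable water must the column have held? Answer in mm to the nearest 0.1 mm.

PW ≈ 50.6 mm

PW = rainfall / ε = 34.4 / 0.68 = 50.6 mm.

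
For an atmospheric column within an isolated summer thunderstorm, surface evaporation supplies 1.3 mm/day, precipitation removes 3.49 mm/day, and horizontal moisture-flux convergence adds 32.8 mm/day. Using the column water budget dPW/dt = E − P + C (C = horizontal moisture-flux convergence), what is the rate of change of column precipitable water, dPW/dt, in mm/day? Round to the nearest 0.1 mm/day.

dPW/dt ≈ 30.6 mm/day

dPW/dt = E − P + C = 1.3 − 3.49 + (32.8) = 30.6 mm/day.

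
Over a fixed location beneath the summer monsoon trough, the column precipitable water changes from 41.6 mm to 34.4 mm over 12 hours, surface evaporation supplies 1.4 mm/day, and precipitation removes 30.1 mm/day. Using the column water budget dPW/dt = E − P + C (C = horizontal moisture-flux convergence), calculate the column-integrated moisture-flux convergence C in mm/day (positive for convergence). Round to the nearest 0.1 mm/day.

C ≈ 14.3 mm/day

dPW/dt = (34.4 − 41.6) mm / (12/24 day) = -14.400 mm/day.
C = dPW/dt − E + P = (-14.400) − 1.4 + 30.1 = 14.3 mm/day.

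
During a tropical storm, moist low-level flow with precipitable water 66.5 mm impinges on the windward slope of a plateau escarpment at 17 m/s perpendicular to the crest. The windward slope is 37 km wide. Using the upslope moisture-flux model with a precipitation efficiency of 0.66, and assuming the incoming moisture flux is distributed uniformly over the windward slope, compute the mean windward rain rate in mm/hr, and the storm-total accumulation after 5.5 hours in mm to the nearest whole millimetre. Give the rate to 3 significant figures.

R ≈ 72.6 mm/hr; total ≈ 399 mm

Incoming column moisture flux per unit ridge length: F = V × PW = 17 × 66.5 = 1130.5 mm·m/s.
Spread over the 37 km slope with efficiency ε = 0.66: R = ε·F/W = 0.66 × 1130.5 / 37000 m = 2.017e-02 mm/s.
R = 2.017e-02 × 3600 = 72.6 mm/hr.
Over 5.5 h: total = 72.6 × 5.5 = 399.3 ≈ 399 mm.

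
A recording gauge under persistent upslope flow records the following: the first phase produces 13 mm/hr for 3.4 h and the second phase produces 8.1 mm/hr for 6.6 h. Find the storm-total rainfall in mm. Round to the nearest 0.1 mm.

Total = Σ Rᵢ Δtᵢ = 13 × 3.4 + 8.1 × 6.6
      = 44.2 + 53.46 = 97.7 mm.

total ≈ 97.7 mm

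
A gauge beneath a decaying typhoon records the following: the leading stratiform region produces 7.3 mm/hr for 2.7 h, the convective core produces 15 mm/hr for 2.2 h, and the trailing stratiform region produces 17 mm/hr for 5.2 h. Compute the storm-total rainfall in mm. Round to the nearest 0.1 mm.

total ≈ 141.1 mm

Total = Σ Rᵢ Δtᵢ = 7.3 × 2.7 + 15 × 2.2 + 17 × 5.2
      = 19.71 + 33 + 88.4 = 141.1 mm.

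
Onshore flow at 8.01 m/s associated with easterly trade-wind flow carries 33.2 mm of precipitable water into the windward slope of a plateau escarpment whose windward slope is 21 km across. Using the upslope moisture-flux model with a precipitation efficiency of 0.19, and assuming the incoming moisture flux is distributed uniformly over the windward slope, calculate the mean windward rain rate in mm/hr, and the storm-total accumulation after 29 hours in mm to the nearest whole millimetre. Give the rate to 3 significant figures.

R ≈ 8.66 mm/hr; total ≈ 251 mm

Incoming column moisture flux per unit ridge length: F = V × PW = 8.01 × 33.2 = 265.932 mm·m/s.
Spread over the 21 km slope with efficiency ε = 0.19: R = ε·F/W = 0.19 × 265.932 / 21000 m = 2.406e-03 mm/s.
R = 2.406e-03 × 3600 = 8.66 mm/hr.
Over 29 h: total = 8.66 × 29 = 251.14 ≈ 251 mm.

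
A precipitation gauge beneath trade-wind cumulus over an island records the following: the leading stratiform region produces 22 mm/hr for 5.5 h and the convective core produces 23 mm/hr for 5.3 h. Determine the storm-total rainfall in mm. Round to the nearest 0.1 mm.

Total = Σ Rᵢ Δtᵢ = 22 × 5.5 + 23 × 5.3
      = 121 + 121.9 = 242.9 mm.

total ≈ 242.9 mm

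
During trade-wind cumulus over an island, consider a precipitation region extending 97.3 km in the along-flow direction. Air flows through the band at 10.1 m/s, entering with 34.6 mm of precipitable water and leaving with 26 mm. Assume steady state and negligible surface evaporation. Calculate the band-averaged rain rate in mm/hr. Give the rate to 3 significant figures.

Column moisture flux per unit crosswind length is F = V × PW.
Inflow: F_in = 10.1 × 34.6 = 349.46 mm·m/s
Outflow: F_out = 10.1 × 26 = 262.6 mm·m/s
Steady-state rate R = (F_in − F_out)/L = (349.46 − 262.6) / 97300 m = 8.927e-04 mm/s.
R = 8.927e-04 × 3600 = 3.21 mm/hr.

R ≈ 3.21 mm/hr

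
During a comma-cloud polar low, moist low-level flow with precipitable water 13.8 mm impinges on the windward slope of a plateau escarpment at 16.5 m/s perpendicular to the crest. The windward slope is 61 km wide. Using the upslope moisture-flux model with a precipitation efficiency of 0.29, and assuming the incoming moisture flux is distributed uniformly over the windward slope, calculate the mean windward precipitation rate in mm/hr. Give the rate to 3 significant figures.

Incoming column moisture flux per unit ridge length: F = V × PW = 16.5 × 13.8 = 227.7 mm·m/s.
Spread over the 61 km slope with efficiency ε = 0.29: R = ε·F/W = 0.29 × 227.7 / 61000 m = 1.083e-03 mm/s.
R = 1.083e-03 × 3600 = 3.90 mm/hr.

R ≈ 3.90 mm/hr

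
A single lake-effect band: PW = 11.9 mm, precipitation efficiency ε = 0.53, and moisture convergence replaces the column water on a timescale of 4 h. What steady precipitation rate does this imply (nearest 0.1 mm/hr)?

Each overturning extracts ε × PW = 0.53 × 11.9 = 6.307 mm.
Rate = ε·PW / τ = 6.307 / 4 h = 1.6 mm/hr.

R ≈ 1.6 mm/hr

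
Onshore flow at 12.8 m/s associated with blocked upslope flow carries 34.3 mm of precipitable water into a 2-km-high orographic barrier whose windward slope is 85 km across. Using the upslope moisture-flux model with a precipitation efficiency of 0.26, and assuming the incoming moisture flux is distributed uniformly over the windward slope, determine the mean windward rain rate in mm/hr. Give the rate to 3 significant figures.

R ≈ 4.83 mm/hr

Incoming column moisture flux per unit ridge length: F = V × PW = 12.8 × 34.3 = 439.04 mm·m/s.
Spread over the 85 km slope with efficiency ε = 0.26: R = ε·F/W = 0.26 × 439.04 / 85000 m = 1.343e-03 mm/s.
R = 1.343e-03 × 3600 = 4.83 mm/hr.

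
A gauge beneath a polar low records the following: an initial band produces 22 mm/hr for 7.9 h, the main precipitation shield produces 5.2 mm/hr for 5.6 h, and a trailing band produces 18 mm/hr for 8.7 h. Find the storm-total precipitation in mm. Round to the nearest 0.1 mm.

total ≈ 359.5 mm

Total = Σ Rᵢ Δtᵢ = 22 × 7.9 + 5.2 × 5.6 + 18 × 8.7
      = 173.8 + 29.12 + 156.6 = 359.5 mm.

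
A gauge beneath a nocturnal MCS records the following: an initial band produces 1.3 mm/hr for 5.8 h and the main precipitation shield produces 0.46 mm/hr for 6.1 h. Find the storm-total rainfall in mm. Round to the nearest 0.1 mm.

Total = Σ Rᵢ Δtᵢ = 1.3 × 5.8 + 0.46 × 6.1
      = 7.54 + 2.806 = 10.3 mm.

total ≈ 10.3 mm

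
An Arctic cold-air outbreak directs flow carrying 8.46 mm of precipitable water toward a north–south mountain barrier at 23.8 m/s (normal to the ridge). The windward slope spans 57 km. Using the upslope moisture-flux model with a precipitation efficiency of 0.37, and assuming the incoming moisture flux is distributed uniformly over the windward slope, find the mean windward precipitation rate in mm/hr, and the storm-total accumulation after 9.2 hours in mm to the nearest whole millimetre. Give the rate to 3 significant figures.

R ≈ 4.71 mm/hr; total ≈ 43 mm

Incoming column moisture flux per unit ridge length: F = V × PW = 23.8 × 8.46 = 201.348 mm·m/s.
Spread over the 57 km slope with efficiency ε = 0.37: R = ε·F/W = 0.37 × 201.348 / 57000 m = 1.307e-03 mm/s.
R = 1.307e-03 × 3600 = 4.71 mm/hr.
Over 9.2 h: total = 4.71 × 9.2 = 43.332 ≈ 43 mm.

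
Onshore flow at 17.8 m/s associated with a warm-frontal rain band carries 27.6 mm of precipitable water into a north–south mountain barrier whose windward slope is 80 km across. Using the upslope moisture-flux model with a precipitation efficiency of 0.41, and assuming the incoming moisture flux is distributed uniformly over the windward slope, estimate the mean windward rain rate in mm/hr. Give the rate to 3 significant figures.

R ≈ 9.06 mm/hr

Incoming column moisture flux per unit ridge length: F = V × PW = 17.8 × 27.6 = 491.28 mm·m/s.
Spread over the 80 km slope with efficiency ε = 0.41: R = ε·F/W = 0.41 × 491.28 / 80000 m = 2.518e-03 mm/s.
R = 2.518e-03 × 3600 = 9.06 mm/hr.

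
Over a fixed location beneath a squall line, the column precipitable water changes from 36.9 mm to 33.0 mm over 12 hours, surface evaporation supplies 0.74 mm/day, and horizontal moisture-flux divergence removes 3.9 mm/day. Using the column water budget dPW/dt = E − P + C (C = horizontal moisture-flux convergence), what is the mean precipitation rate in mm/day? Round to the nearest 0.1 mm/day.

dPW/dt = (33.0 − 36.9) mm / (12/24 day) = -7.800 mm/day.
P = E + C − dPW/dt = 0.74 + (-3.9) − (-7.800) = 4.6 mm/day.

P ≈ 4.6 mm/day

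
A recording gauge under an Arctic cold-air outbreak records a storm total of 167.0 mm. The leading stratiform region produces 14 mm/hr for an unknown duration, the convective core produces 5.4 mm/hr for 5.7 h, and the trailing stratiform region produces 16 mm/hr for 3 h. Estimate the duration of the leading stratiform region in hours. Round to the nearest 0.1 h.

Known phases: 5.4 × 5.7 + 16 × 3 = 30.78 + 48 = 78.78 mm.
Remaining depth = 167.0 − 78.78 = 88.22 mm.
Duration = 88.22 / 14 = 6.3 h.

duration ≈ 6.3 h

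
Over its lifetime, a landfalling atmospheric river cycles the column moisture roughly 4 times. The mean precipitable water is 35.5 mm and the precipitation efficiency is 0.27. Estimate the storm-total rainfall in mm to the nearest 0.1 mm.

rainfall ≈ 38.3 mm

Each cycle deposits ε × PW = 0.27 × 35.5 = 9.585 mm.
Over 4 cycles: 4 × 9.585 = 38.3 mm.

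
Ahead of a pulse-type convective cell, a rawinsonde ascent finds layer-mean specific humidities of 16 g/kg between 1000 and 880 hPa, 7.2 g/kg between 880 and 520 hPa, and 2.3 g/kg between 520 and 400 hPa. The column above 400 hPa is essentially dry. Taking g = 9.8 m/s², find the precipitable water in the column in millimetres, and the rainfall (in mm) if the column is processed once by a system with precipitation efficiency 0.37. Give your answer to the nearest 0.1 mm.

PW ≈ 48.9 mm; rainfall ≈ 18.1 mm

Precipitable water is the column-integrated vapour mass per unit area: PW = (1/g) Σ q̄ Δp, with q in kg/kg and Δp in Pa (1 kg/m² of water = 1 mm).
Layer 1000–880 hPa: Δp = 120 hPa = 12000 Pa, q̄ = 0.016 kg/kg → 0.016 × 12000 / 9.8 = 19.59 mm
Layer 880–520 hPa: Δp = 360 hPa = 36000 Pa, q̄ = 0.0072 kg/kg → 0.0072 × 36000 / 9.8 = 26.45 mm
Layer 520–400 hPa: Δp = 120 hPa = 12000 Pa, q̄ = 0.0023 kg/kg → 0.0023 × 12000 / 9.8 = 2.82 mm
PW = 19.59 + 26.45 + 2.82 = 48.86 ≈ 48.9 mm.
Rainfall = ε × PW = 0.37 × 48.9 = 18.1 mm.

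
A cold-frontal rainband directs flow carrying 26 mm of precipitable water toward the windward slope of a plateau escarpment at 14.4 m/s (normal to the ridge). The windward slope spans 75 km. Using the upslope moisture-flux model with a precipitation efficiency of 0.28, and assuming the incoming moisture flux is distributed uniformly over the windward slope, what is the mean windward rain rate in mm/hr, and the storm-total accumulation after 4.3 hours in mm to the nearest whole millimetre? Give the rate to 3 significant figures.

Incoming column moisture flux per unit ridge length: F = V × PW = 14.4 × 26 = 374.4 mm·m/s.
Spread over the 75 km slope with efficiency ε = 0.28: R = ε·F/W = 0.28 × 374.4 / 75000 m = 1.398e-03 mm/s.
R = 1.398e-03 × 3600 = 5.03 mm/hr.
Over 4.3 h: total = 5.03 × 4.3 = 21.629 ≈ 22 mm.

R ≈ 5.03 mm/hr; total ≈ 22 mm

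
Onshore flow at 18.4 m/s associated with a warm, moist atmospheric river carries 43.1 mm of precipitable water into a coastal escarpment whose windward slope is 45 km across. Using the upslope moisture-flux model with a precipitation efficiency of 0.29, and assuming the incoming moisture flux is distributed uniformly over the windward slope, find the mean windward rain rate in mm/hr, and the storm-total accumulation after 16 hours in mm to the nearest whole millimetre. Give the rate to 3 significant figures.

R ≈ 18.4 mm/hr; total ≈ 294 mm

Incoming column moisture flux per unit ridge length: F = V × PW = 18.4 × 43.1 = 793.04 mm·m/s.
Spread over the 45 km slope with efficiency ε = 0.29: R = ε·F/W = 0.29 × 793.04 / 45000 m = 5.111e-03 mm/s.
R = 5.111e-03 × 3600 = 18.4 mm/hr.
Over 16 h: total = 18.4 × 16 = 294.4 ≈ 294 mm.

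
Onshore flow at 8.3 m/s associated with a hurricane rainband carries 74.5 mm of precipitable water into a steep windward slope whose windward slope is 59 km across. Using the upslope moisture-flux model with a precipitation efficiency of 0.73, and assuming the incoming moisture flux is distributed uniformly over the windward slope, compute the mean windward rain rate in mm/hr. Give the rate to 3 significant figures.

R ≈ 27.5 mm/hr

Incoming column moisture flux per unit ridge length: F = V × PW = 8.3 × 74.5 = 618.35 mm·m/s.
Spread over the 59 km slope with efficiency ε = 0.73: R = ε·F/W = 0.73 × 618.35 / 59000 m = 7.651e-03 mm/s.
R = 7.651e-03 × 3600 = 27.5 mm/hr.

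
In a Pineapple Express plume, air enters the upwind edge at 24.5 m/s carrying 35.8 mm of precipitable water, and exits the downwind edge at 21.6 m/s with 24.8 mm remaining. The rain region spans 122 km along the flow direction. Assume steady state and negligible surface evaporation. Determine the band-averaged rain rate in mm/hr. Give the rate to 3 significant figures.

R ≈ 10.1 mm/hr

Column moisture flux per unit crosswind length is F = V × PW.
Inflow: F_in = 24.5 × 35.8 = 877.1 mm·m/s
Outflow: F_out = 21.6 × 24.8 = 535.68 mm·m/s
Steady-state rate R = (F_in − F_out)/L = (877.1 − 535.68) / 122000 m = 2.799e-03 mm/s.
R = 2.799e-03 × 3600 = 10.1 mm/hr.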